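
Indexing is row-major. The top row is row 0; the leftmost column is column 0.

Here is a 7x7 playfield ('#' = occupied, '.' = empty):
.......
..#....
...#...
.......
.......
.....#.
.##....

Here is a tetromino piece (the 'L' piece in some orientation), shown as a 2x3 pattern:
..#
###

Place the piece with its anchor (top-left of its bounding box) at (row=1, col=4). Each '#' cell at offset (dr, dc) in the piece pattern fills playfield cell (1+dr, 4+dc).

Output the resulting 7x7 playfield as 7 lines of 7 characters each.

Fill (1+0,4+2) = (1,6)
Fill (1+1,4+0) = (2,4)
Fill (1+1,4+1) = (2,5)
Fill (1+1,4+2) = (2,6)

Answer: .......
..#...#
...####
.......
.......
.....#.
.##....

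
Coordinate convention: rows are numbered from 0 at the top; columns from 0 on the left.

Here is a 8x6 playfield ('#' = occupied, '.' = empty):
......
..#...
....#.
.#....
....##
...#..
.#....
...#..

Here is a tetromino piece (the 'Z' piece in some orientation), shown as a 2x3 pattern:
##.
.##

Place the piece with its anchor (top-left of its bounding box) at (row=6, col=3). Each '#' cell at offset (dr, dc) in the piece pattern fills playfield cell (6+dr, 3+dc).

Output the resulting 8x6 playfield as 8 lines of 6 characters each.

Answer: ......
..#...
....#.
.#....
....##
...#..
.#.##.
...###

Derivation:
Fill (6+0,3+0) = (6,3)
Fill (6+0,3+1) = (6,4)
Fill (6+1,3+1) = (7,4)
Fill (6+1,3+2) = (7,5)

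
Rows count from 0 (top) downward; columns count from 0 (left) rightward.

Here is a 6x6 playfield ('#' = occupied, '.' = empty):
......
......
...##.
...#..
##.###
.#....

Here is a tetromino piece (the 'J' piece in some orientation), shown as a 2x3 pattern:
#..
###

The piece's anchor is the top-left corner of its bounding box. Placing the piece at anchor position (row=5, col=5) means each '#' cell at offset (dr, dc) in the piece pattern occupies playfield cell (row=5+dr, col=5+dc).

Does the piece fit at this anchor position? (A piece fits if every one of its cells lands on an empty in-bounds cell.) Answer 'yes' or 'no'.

Check each piece cell at anchor (5, 5):
  offset (0,0) -> (5,5): empty -> OK
  offset (1,0) -> (6,5): out of bounds -> FAIL
  offset (1,1) -> (6,6): out of bounds -> FAIL
  offset (1,2) -> (6,7): out of bounds -> FAIL
All cells valid: no

Answer: no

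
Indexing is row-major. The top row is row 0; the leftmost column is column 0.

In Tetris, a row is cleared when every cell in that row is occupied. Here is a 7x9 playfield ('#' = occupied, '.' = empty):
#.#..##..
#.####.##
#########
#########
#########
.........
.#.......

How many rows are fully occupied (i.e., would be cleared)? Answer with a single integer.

Check each row:
  row 0: 5 empty cells -> not full
  row 1: 2 empty cells -> not full
  row 2: 0 empty cells -> FULL (clear)
  row 3: 0 empty cells -> FULL (clear)
  row 4: 0 empty cells -> FULL (clear)
  row 5: 9 empty cells -> not full
  row 6: 8 empty cells -> not full
Total rows cleared: 3

Answer: 3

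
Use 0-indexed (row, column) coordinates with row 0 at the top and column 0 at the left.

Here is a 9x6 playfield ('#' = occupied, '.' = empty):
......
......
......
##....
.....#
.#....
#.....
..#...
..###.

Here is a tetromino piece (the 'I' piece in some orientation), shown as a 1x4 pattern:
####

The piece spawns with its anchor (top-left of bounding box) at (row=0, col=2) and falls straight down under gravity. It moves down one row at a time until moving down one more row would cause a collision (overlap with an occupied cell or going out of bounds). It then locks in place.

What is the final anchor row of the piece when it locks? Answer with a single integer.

Answer: 3

Derivation:
Spawn at (row=0, col=2). Try each row:
  row 0: fits
  row 1: fits
  row 2: fits
  row 3: fits
  row 4: blocked -> lock at row 3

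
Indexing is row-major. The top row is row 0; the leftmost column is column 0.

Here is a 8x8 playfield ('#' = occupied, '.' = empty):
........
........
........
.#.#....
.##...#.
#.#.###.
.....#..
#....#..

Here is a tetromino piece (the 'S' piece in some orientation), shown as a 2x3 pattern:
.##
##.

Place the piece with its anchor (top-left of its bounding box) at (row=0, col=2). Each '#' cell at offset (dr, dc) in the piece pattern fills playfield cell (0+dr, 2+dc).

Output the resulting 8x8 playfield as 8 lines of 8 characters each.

Answer: ...##...
..##....
........
.#.#....
.##...#.
#.#.###.
.....#..
#....#..

Derivation:
Fill (0+0,2+1) = (0,3)
Fill (0+0,2+2) = (0,4)
Fill (0+1,2+0) = (1,2)
Fill (0+1,2+1) = (1,3)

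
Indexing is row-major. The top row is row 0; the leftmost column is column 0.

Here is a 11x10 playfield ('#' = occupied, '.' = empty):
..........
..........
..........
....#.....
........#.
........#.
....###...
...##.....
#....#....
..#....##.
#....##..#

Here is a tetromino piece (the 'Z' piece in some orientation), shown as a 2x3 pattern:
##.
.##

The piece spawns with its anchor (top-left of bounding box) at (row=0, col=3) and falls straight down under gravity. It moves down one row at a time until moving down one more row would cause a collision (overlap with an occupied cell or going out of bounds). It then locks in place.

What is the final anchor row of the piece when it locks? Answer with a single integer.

Answer: 1

Derivation:
Spawn at (row=0, col=3). Try each row:
  row 0: fits
  row 1: fits
  row 2: blocked -> lock at row 1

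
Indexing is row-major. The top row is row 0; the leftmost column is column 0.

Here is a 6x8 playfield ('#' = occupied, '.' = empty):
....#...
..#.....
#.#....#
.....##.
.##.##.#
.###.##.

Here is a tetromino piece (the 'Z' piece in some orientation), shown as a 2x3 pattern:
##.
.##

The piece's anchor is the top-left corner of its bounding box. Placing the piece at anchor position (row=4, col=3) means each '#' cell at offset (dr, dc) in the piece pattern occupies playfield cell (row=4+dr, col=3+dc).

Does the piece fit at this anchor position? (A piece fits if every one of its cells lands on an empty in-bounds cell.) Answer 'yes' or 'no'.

Answer: no

Derivation:
Check each piece cell at anchor (4, 3):
  offset (0,0) -> (4,3): empty -> OK
  offset (0,1) -> (4,4): occupied ('#') -> FAIL
  offset (1,1) -> (5,4): empty -> OK
  offset (1,2) -> (5,5): occupied ('#') -> FAIL
All cells valid: no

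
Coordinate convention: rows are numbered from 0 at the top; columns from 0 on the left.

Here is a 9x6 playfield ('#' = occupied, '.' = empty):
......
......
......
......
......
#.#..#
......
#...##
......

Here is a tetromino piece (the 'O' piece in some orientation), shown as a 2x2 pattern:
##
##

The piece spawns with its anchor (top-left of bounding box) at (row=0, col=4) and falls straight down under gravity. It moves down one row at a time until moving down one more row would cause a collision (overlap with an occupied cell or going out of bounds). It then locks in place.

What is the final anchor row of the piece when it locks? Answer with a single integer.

Answer: 3

Derivation:
Spawn at (row=0, col=4). Try each row:
  row 0: fits
  row 1: fits
  row 2: fits
  row 3: fits
  row 4: blocked -> lock at row 3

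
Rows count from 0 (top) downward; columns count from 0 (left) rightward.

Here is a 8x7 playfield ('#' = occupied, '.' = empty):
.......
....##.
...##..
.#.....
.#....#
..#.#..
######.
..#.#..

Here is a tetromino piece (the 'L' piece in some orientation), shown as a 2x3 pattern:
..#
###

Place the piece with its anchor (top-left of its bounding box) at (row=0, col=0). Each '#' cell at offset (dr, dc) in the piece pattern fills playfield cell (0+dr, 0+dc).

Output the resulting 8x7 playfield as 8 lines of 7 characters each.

Fill (0+0,0+2) = (0,2)
Fill (0+1,0+0) = (1,0)
Fill (0+1,0+1) = (1,1)
Fill (0+1,0+2) = (1,2)

Answer: ..#....
###.##.
...##..
.#.....
.#....#
..#.#..
######.
..#.#..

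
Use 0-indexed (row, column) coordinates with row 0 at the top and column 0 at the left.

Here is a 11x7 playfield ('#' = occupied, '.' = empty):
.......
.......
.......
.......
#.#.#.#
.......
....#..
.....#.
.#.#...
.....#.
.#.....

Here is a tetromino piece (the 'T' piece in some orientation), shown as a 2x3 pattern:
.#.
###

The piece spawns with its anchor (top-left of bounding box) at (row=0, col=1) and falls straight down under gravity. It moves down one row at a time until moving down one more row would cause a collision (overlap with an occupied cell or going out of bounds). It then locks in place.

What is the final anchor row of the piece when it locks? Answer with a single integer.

Answer: 2

Derivation:
Spawn at (row=0, col=1). Try each row:
  row 0: fits
  row 1: fits
  row 2: fits
  row 3: blocked -> lock at row 2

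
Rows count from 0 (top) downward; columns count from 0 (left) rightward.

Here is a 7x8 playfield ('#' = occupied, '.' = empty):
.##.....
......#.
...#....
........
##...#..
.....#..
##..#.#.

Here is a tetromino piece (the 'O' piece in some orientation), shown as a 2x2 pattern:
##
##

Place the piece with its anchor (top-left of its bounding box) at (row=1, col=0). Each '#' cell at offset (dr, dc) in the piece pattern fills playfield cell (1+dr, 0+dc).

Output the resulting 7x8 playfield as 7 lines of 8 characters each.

Fill (1+0,0+0) = (1,0)
Fill (1+0,0+1) = (1,1)
Fill (1+1,0+0) = (2,0)
Fill (1+1,0+1) = (2,1)

Answer: .##.....
##....#.
##.#....
........
##...#..
.....#..
##..#.#.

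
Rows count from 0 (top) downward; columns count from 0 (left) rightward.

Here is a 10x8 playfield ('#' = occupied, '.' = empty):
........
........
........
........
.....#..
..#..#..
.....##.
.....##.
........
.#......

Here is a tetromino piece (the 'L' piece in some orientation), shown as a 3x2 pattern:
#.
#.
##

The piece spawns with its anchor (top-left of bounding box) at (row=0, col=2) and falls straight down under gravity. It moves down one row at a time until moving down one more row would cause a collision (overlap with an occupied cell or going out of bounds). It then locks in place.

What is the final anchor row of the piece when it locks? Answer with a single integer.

Spawn at (row=0, col=2). Try each row:
  row 0: fits
  row 1: fits
  row 2: fits
  row 3: blocked -> lock at row 2

Answer: 2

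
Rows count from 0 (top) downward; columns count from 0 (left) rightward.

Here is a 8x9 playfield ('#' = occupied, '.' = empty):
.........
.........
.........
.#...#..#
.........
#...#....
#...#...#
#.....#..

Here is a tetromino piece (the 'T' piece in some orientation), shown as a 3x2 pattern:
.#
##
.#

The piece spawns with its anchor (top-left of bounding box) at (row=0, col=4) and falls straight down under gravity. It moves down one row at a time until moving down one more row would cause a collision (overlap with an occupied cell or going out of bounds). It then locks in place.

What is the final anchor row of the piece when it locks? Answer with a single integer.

Answer: 0

Derivation:
Spawn at (row=0, col=4). Try each row:
  row 0: fits
  row 1: blocked -> lock at row 0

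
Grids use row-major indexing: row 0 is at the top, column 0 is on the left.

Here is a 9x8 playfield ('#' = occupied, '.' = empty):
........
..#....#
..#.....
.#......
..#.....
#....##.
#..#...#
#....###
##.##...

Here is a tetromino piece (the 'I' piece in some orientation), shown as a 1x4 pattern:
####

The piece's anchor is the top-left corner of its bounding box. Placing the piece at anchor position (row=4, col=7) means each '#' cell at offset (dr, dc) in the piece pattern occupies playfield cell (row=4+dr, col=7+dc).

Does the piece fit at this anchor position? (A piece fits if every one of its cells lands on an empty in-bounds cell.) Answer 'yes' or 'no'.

Check each piece cell at anchor (4, 7):
  offset (0,0) -> (4,7): empty -> OK
  offset (0,1) -> (4,8): out of bounds -> FAIL
  offset (0,2) -> (4,9): out of bounds -> FAIL
  offset (0,3) -> (4,10): out of bounds -> FAIL
All cells valid: no

Answer: no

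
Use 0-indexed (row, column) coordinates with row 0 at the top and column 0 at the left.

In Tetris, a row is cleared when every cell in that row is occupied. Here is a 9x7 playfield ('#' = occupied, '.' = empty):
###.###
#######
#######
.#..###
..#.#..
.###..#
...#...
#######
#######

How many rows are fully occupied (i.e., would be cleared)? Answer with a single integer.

Answer: 4

Derivation:
Check each row:
  row 0: 1 empty cell -> not full
  row 1: 0 empty cells -> FULL (clear)
  row 2: 0 empty cells -> FULL (clear)
  row 3: 3 empty cells -> not full
  row 4: 5 empty cells -> not full
  row 5: 3 empty cells -> not full
  row 6: 6 empty cells -> not full
  row 7: 0 empty cells -> FULL (clear)
  row 8: 0 empty cells -> FULL (clear)
Total rows cleared: 4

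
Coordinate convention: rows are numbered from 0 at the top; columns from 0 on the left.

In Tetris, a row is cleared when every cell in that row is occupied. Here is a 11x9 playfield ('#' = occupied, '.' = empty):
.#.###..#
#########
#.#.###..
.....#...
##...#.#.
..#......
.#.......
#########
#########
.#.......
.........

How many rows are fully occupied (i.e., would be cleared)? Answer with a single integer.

Check each row:
  row 0: 4 empty cells -> not full
  row 1: 0 empty cells -> FULL (clear)
  row 2: 4 empty cells -> not full
  row 3: 8 empty cells -> not full
  row 4: 5 empty cells -> not full
  row 5: 8 empty cells -> not full
  row 6: 8 empty cells -> not full
  row 7: 0 empty cells -> FULL (clear)
  row 8: 0 empty cells -> FULL (clear)
  row 9: 8 empty cells -> not full
  row 10: 9 empty cells -> not full
Total rows cleared: 3

Answer: 3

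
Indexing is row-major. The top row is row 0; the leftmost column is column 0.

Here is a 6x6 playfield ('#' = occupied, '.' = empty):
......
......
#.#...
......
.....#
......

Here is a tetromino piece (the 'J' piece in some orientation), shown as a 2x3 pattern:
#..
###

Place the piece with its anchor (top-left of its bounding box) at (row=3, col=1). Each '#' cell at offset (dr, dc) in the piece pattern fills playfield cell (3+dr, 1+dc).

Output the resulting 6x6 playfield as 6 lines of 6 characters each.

Answer: ......
......
#.#...
.#....
.###.#
......

Derivation:
Fill (3+0,1+0) = (3,1)
Fill (3+1,1+0) = (4,1)
Fill (3+1,1+1) = (4,2)
Fill (3+1,1+2) = (4,3)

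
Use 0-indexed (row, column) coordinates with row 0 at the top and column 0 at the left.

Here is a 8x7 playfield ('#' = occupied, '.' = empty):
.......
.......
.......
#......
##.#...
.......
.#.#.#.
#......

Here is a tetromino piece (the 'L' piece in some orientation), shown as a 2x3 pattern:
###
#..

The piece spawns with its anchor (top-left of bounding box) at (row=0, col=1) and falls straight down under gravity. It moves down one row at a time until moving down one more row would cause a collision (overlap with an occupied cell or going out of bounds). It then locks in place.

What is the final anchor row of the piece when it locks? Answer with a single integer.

Spawn at (row=0, col=1). Try each row:
  row 0: fits
  row 1: fits
  row 2: fits
  row 3: blocked -> lock at row 2

Answer: 2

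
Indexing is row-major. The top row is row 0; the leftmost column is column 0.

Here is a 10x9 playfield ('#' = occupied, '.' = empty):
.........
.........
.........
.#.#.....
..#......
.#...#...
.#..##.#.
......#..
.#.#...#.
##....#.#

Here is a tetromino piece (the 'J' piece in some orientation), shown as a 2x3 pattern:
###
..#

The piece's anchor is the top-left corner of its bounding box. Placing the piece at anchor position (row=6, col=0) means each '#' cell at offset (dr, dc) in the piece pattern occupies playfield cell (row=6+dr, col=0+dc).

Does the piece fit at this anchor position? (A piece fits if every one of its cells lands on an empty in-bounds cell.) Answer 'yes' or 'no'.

Answer: no

Derivation:
Check each piece cell at anchor (6, 0):
  offset (0,0) -> (6,0): empty -> OK
  offset (0,1) -> (6,1): occupied ('#') -> FAIL
  offset (0,2) -> (6,2): empty -> OK
  offset (1,2) -> (7,2): empty -> OK
All cells valid: no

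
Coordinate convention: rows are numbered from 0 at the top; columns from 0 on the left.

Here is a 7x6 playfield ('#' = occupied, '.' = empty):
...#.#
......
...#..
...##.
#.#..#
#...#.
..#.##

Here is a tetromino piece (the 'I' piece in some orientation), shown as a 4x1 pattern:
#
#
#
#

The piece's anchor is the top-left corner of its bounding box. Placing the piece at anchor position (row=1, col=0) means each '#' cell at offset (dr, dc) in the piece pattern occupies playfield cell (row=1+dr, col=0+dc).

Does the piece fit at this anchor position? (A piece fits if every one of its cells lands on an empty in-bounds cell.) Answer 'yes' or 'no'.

Answer: no

Derivation:
Check each piece cell at anchor (1, 0):
  offset (0,0) -> (1,0): empty -> OK
  offset (1,0) -> (2,0): empty -> OK
  offset (2,0) -> (3,0): empty -> OK
  offset (3,0) -> (4,0): occupied ('#') -> FAIL
All cells valid: no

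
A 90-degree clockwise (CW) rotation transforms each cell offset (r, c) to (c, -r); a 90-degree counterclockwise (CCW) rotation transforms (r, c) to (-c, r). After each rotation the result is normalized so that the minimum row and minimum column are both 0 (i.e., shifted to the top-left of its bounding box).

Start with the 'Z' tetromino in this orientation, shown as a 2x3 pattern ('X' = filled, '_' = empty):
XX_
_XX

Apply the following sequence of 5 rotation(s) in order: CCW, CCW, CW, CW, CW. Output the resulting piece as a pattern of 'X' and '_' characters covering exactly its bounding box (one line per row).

Answer: _X
XX
X_

Derivation:
Start:
XX_
_XX
After rotation 1 (CCW):
_X
XX
X_
After rotation 2 (CCW):
XX_
_XX
After rotation 3 (CW):
_X
XX
X_
After rotation 4 (CW):
XX_
_XX
After rotation 5 (CW):
_X
XX
X_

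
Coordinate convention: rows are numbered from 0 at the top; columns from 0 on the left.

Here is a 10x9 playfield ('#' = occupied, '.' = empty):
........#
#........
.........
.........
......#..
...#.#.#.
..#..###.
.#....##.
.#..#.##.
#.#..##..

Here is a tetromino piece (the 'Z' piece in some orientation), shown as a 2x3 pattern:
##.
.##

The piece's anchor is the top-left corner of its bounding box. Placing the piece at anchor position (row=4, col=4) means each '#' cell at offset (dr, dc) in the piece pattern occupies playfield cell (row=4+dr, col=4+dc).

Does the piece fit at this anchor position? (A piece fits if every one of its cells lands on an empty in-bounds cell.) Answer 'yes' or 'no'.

Answer: no

Derivation:
Check each piece cell at anchor (4, 4):
  offset (0,0) -> (4,4): empty -> OK
  offset (0,1) -> (4,5): empty -> OK
  offset (1,1) -> (5,5): occupied ('#') -> FAIL
  offset (1,2) -> (5,6): empty -> OK
All cells valid: no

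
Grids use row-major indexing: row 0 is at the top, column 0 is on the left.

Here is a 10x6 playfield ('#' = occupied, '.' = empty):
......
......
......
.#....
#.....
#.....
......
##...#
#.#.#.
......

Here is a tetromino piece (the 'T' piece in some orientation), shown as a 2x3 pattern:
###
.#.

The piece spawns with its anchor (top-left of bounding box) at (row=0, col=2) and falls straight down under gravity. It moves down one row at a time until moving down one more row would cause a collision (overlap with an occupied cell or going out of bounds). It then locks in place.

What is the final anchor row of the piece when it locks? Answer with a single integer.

Answer: 7

Derivation:
Spawn at (row=0, col=2). Try each row:
  row 0: fits
  row 1: fits
  row 2: fits
  row 3: fits
  row 4: fits
  row 5: fits
  row 6: fits
  row 7: fits
  row 8: blocked -> lock at row 7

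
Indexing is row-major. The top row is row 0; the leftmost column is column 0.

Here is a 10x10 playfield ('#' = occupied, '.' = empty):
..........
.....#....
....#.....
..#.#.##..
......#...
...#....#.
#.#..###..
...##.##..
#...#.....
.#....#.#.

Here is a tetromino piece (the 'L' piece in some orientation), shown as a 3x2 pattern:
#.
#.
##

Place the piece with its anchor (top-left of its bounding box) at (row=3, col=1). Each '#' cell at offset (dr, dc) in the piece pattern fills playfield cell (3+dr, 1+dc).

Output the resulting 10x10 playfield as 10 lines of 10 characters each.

Answer: ..........
.....#....
....#.....
.##.#.##..
.#....#...
.###....#.
#.#..###..
...##.##..
#...#.....
.#....#.#.

Derivation:
Fill (3+0,1+0) = (3,1)
Fill (3+1,1+0) = (4,1)
Fill (3+2,1+0) = (5,1)
Fill (3+2,1+1) = (5,2)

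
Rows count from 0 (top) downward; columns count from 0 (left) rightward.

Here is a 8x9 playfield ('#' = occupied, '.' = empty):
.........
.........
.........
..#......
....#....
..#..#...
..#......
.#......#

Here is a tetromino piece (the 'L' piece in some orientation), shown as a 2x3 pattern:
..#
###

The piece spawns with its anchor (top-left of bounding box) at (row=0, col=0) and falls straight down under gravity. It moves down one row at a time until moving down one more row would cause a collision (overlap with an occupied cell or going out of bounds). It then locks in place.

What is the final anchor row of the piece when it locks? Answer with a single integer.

Spawn at (row=0, col=0). Try each row:
  row 0: fits
  row 1: fits
  row 2: blocked -> lock at row 1

Answer: 1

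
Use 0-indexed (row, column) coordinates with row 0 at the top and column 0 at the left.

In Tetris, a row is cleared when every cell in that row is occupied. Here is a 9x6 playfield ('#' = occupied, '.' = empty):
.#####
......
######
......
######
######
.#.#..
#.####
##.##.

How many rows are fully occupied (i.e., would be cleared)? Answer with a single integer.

Answer: 3

Derivation:
Check each row:
  row 0: 1 empty cell -> not full
  row 1: 6 empty cells -> not full
  row 2: 0 empty cells -> FULL (clear)
  row 3: 6 empty cells -> not full
  row 4: 0 empty cells -> FULL (clear)
  row 5: 0 empty cells -> FULL (clear)
  row 6: 4 empty cells -> not full
  row 7: 1 empty cell -> not full
  row 8: 2 empty cells -> not full
Total rows cleared: 3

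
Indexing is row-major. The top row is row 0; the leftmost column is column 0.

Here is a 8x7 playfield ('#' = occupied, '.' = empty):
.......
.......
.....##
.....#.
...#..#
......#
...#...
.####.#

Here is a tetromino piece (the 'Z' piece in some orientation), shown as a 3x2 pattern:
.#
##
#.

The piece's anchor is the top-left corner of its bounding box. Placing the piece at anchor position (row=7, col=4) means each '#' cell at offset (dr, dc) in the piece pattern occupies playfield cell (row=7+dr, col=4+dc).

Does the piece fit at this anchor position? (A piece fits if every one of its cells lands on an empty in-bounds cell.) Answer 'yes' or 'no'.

Check each piece cell at anchor (7, 4):
  offset (0,1) -> (7,5): empty -> OK
  offset (1,0) -> (8,4): out of bounds -> FAIL
  offset (1,1) -> (8,5): out of bounds -> FAIL
  offset (2,0) -> (9,4): out of bounds -> FAIL
All cells valid: no

Answer: no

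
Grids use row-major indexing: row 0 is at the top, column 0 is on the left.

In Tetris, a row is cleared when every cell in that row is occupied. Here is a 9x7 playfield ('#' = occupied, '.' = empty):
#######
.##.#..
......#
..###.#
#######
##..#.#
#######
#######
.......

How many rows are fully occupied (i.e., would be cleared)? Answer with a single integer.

Answer: 4

Derivation:
Check each row:
  row 0: 0 empty cells -> FULL (clear)
  row 1: 4 empty cells -> not full
  row 2: 6 empty cells -> not full
  row 3: 3 empty cells -> not full
  row 4: 0 empty cells -> FULL (clear)
  row 5: 3 empty cells -> not full
  row 6: 0 empty cells -> FULL (clear)
  row 7: 0 empty cells -> FULL (clear)
  row 8: 7 empty cells -> not full
Total rows cleared: 4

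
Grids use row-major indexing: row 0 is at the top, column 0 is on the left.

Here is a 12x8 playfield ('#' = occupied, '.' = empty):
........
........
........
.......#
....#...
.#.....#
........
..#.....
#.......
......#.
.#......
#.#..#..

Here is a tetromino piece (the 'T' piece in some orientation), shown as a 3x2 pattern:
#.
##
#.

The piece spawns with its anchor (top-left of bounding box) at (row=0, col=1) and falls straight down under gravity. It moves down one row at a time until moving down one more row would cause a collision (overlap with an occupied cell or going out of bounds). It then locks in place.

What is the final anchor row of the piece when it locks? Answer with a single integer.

Spawn at (row=0, col=1). Try each row:
  row 0: fits
  row 1: fits
  row 2: fits
  row 3: blocked -> lock at row 2

Answer: 2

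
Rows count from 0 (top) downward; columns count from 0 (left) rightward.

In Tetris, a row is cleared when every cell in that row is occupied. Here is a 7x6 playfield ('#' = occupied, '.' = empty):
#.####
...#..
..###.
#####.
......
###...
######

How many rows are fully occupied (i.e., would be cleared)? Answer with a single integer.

Answer: 1

Derivation:
Check each row:
  row 0: 1 empty cell -> not full
  row 1: 5 empty cells -> not full
  row 2: 3 empty cells -> not full
  row 3: 1 empty cell -> not full
  row 4: 6 empty cells -> not full
  row 5: 3 empty cells -> not full
  row 6: 0 empty cells -> FULL (clear)
Total rows cleared: 1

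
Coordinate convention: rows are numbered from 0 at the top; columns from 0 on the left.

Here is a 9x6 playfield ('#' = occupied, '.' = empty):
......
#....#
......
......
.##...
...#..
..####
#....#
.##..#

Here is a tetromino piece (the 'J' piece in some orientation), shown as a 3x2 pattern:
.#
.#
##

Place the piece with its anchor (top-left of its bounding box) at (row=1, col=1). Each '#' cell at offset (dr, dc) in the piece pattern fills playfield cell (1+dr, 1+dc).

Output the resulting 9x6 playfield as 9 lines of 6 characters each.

Fill (1+0,1+1) = (1,2)
Fill (1+1,1+1) = (2,2)
Fill (1+2,1+0) = (3,1)
Fill (1+2,1+1) = (3,2)

Answer: ......
#.#..#
..#...
.##...
.##...
...#..
..####
#....#
.##..#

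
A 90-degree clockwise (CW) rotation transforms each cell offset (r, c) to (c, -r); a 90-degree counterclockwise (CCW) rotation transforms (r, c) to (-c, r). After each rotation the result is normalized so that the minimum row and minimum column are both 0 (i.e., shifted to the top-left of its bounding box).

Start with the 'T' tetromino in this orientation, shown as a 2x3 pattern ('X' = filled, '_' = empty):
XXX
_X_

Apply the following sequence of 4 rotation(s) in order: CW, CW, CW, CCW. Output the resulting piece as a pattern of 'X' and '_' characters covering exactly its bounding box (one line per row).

Answer: _X_
XXX

Derivation:
Start:
XXX
_X_
After rotation 1 (CW):
_X
XX
_X
After rotation 2 (CW):
_X_
XXX
After rotation 3 (CW):
X_
XX
X_
After rotation 4 (CCW):
_X_
XXX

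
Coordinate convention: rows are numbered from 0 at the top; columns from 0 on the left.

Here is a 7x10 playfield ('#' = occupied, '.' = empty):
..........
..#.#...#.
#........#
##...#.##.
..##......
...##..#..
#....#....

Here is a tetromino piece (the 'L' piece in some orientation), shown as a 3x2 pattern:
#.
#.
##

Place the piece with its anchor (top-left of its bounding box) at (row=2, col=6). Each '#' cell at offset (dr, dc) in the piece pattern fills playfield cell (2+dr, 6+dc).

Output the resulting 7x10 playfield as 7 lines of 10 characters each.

Answer: ..........
..#.#...#.
#.....#..#
##...####.
..##..##..
...##..#..
#....#....

Derivation:
Fill (2+0,6+0) = (2,6)
Fill (2+1,6+0) = (3,6)
Fill (2+2,6+0) = (4,6)
Fill (2+2,6+1) = (4,7)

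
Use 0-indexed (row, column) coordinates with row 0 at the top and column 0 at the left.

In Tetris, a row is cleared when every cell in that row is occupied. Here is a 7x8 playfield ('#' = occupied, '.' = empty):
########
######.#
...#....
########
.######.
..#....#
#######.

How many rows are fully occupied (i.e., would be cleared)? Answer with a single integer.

Answer: 2

Derivation:
Check each row:
  row 0: 0 empty cells -> FULL (clear)
  row 1: 1 empty cell -> not full
  row 2: 7 empty cells -> not full
  row 3: 0 empty cells -> FULL (clear)
  row 4: 2 empty cells -> not full
  row 5: 6 empty cells -> not full
  row 6: 1 empty cell -> not full
Total rows cleared: 2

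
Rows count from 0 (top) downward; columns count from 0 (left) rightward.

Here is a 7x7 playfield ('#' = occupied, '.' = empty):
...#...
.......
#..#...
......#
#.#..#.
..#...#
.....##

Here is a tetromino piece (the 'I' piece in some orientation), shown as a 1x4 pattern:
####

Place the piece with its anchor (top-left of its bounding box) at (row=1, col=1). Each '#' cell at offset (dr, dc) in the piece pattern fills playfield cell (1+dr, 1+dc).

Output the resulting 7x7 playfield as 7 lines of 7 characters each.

Fill (1+0,1+0) = (1,1)
Fill (1+0,1+1) = (1,2)
Fill (1+0,1+2) = (1,3)
Fill (1+0,1+3) = (1,4)

Answer: ...#...
.####..
#..#...
......#
#.#..#.
..#...#
.....##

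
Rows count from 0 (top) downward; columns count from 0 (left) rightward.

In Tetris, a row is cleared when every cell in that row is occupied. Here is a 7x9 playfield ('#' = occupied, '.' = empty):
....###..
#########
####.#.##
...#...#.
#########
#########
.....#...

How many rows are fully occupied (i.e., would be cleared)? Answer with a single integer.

Answer: 3

Derivation:
Check each row:
  row 0: 6 empty cells -> not full
  row 1: 0 empty cells -> FULL (clear)
  row 2: 2 empty cells -> not full
  row 3: 7 empty cells -> not full
  row 4: 0 empty cells -> FULL (clear)
  row 5: 0 empty cells -> FULL (clear)
  row 6: 8 empty cells -> not full
Total rows cleared: 3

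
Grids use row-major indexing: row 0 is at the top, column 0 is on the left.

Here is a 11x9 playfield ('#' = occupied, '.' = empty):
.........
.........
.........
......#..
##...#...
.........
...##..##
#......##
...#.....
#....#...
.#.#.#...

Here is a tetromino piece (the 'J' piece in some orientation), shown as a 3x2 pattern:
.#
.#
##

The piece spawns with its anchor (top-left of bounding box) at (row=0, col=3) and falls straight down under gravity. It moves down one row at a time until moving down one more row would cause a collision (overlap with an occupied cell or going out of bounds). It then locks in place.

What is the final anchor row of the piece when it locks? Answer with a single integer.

Spawn at (row=0, col=3). Try each row:
  row 0: fits
  row 1: fits
  row 2: fits
  row 3: fits
  row 4: blocked -> lock at row 3

Answer: 3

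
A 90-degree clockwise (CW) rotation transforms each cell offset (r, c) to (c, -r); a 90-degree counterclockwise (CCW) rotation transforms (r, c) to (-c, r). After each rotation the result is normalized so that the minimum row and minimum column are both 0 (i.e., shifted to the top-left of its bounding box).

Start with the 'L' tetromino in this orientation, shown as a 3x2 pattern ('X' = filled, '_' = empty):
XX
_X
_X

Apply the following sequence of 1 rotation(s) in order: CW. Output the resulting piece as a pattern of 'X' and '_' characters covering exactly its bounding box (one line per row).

Start:
XX
_X
_X
After rotation 1 (CW):
__X
XXX

Answer: __X
XXX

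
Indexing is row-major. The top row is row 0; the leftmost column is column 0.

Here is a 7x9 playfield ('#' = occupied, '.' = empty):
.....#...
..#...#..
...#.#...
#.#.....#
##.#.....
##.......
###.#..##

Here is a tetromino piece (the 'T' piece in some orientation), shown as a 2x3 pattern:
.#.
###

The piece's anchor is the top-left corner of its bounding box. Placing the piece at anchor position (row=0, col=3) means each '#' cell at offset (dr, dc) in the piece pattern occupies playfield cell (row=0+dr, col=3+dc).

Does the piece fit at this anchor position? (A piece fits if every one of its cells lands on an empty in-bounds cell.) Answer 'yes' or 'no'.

Check each piece cell at anchor (0, 3):
  offset (0,1) -> (0,4): empty -> OK
  offset (1,0) -> (1,3): empty -> OK
  offset (1,1) -> (1,4): empty -> OK
  offset (1,2) -> (1,5): empty -> OK
All cells valid: yes

Answer: yes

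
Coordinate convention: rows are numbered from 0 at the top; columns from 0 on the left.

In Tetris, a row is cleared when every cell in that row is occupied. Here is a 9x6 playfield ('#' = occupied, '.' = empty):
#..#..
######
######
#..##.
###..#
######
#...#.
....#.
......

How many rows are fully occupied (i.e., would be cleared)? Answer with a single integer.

Check each row:
  row 0: 4 empty cells -> not full
  row 1: 0 empty cells -> FULL (clear)
  row 2: 0 empty cells -> FULL (clear)
  row 3: 3 empty cells -> not full
  row 4: 2 empty cells -> not full
  row 5: 0 empty cells -> FULL (clear)
  row 6: 4 empty cells -> not full
  row 7: 5 empty cells -> not full
  row 8: 6 empty cells -> not full
Total rows cleared: 3

Answer: 3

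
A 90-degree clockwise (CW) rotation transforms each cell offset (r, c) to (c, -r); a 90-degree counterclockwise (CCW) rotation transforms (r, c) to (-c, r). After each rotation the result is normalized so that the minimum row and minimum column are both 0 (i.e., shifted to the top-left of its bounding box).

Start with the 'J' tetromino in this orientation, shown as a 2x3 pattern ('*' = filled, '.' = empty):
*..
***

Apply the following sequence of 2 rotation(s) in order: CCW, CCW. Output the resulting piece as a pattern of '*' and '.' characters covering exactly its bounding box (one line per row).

Answer: ***
..*

Derivation:
Start:
*..
***
After rotation 1 (CCW):
.*
.*
**
After rotation 2 (CCW):
***
..*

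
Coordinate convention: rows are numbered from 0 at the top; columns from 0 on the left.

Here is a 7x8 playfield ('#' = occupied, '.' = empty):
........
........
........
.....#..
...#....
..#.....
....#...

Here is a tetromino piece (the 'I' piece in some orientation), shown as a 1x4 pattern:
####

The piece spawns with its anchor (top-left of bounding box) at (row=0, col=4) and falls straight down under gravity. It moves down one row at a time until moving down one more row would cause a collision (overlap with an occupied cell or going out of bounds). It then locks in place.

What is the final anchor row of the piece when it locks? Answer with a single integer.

Answer: 2

Derivation:
Spawn at (row=0, col=4). Try each row:
  row 0: fits
  row 1: fits
  row 2: fits
  row 3: blocked -> lock at row 2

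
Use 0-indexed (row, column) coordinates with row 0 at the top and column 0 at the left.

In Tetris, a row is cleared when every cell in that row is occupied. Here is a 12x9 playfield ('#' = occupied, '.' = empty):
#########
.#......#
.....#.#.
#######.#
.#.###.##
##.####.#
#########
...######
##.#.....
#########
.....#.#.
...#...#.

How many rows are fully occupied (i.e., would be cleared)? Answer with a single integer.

Check each row:
  row 0: 0 empty cells -> FULL (clear)
  row 1: 7 empty cells -> not full
  row 2: 7 empty cells -> not full
  row 3: 1 empty cell -> not full
  row 4: 3 empty cells -> not full
  row 5: 2 empty cells -> not full
  row 6: 0 empty cells -> FULL (clear)
  row 7: 3 empty cells -> not full
  row 8: 6 empty cells -> not full
  row 9: 0 empty cells -> FULL (clear)
  row 10: 7 empty cells -> not full
  row 11: 7 empty cells -> not full
Total rows cleared: 3

Answer: 3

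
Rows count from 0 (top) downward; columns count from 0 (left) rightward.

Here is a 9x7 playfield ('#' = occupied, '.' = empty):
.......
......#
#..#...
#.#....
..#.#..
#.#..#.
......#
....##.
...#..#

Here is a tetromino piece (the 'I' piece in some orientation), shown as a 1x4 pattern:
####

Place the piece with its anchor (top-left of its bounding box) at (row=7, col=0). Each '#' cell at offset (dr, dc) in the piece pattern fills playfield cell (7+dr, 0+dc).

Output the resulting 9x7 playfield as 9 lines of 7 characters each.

Answer: .......
......#
#..#...
#.#....
..#.#..
#.#..#.
......#
######.
...#..#

Derivation:
Fill (7+0,0+0) = (7,0)
Fill (7+0,0+1) = (7,1)
Fill (7+0,0+2) = (7,2)
Fill (7+0,0+3) = (7,3)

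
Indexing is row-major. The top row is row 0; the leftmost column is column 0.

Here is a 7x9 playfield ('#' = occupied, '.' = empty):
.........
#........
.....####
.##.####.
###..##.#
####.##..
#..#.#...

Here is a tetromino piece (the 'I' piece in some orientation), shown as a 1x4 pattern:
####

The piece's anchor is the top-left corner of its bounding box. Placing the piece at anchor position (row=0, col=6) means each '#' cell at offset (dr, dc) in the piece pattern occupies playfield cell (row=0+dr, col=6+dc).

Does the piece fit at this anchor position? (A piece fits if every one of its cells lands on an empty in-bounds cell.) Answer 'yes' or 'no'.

Check each piece cell at anchor (0, 6):
  offset (0,0) -> (0,6): empty -> OK
  offset (0,1) -> (0,7): empty -> OK
  offset (0,2) -> (0,8): empty -> OK
  offset (0,3) -> (0,9): out of bounds -> FAIL
All cells valid: no

Answer: no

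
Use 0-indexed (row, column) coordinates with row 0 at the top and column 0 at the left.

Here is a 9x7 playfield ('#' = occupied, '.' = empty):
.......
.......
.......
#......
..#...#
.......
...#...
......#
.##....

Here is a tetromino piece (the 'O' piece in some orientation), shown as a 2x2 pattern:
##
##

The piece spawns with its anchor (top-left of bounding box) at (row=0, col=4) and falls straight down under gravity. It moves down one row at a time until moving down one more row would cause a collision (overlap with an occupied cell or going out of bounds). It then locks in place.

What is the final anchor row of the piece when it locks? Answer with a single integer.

Spawn at (row=0, col=4). Try each row:
  row 0: fits
  row 1: fits
  row 2: fits
  row 3: fits
  row 4: fits
  row 5: fits
  row 6: fits
  row 7: fits
  row 8: blocked -> lock at row 7

Answer: 7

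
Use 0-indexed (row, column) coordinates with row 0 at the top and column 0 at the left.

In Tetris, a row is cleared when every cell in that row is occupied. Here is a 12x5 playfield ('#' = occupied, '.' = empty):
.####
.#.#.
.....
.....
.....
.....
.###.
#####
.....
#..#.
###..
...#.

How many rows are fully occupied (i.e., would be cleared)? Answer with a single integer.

Answer: 1

Derivation:
Check each row:
  row 0: 1 empty cell -> not full
  row 1: 3 empty cells -> not full
  row 2: 5 empty cells -> not full
  row 3: 5 empty cells -> not full
  row 4: 5 empty cells -> not full
  row 5: 5 empty cells -> not full
  row 6: 2 empty cells -> not full
  row 7: 0 empty cells -> FULL (clear)
  row 8: 5 empty cells -> not full
  row 9: 3 empty cells -> not full
  row 10: 2 empty cells -> not full
  row 11: 4 empty cells -> not full
Total rows cleared: 1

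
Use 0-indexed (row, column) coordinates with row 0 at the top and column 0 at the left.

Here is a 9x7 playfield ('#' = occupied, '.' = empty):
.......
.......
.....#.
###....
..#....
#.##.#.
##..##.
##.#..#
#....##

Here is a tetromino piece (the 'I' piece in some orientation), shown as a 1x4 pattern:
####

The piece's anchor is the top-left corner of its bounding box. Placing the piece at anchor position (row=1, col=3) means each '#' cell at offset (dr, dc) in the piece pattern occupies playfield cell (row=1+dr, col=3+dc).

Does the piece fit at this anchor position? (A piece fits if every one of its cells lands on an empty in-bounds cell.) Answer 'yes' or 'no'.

Check each piece cell at anchor (1, 3):
  offset (0,0) -> (1,3): empty -> OK
  offset (0,1) -> (1,4): empty -> OK
  offset (0,2) -> (1,5): empty -> OK
  offset (0,3) -> (1,6): empty -> OK
All cells valid: yes

Answer: yes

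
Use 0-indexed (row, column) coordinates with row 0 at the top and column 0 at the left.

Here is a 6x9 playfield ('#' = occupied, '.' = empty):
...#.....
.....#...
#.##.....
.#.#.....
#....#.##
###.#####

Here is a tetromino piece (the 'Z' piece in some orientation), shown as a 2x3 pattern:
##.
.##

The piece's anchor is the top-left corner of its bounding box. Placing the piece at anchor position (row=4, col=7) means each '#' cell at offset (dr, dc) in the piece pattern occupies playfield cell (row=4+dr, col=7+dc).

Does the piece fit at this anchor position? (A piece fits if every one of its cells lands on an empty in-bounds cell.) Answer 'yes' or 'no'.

Check each piece cell at anchor (4, 7):
  offset (0,0) -> (4,7): occupied ('#') -> FAIL
  offset (0,1) -> (4,8): occupied ('#') -> FAIL
  offset (1,1) -> (5,8): occupied ('#') -> FAIL
  offset (1,2) -> (5,9): out of bounds -> FAIL
All cells valid: no

Answer: no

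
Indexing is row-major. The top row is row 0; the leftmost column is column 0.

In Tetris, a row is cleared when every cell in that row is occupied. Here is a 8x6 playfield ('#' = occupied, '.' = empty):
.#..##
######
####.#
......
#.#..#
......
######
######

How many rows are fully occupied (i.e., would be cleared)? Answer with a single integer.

Answer: 3

Derivation:
Check each row:
  row 0: 3 empty cells -> not full
  row 1: 0 empty cells -> FULL (clear)
  row 2: 1 empty cell -> not full
  row 3: 6 empty cells -> not full
  row 4: 3 empty cells -> not full
  row 5: 6 empty cells -> not full
  row 6: 0 empty cells -> FULL (clear)
  row 7: 0 empty cells -> FULL (clear)
Total rows cleared: 3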